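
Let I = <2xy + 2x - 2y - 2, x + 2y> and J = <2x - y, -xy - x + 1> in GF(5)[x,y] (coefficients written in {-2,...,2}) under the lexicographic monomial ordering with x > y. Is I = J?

No, the ideals differ.

Two ideals are equal iff their reduced Gröbner bases coincide (the reduced basis is unique for a fixed ordering).
Buchberger on the first generating set:
f_1 = 2xy + 2x - 2y - 2, LT = xy.
f_2 = x + 2y, LT = x.

S(f_1,f_2): lcm = xy. S = x - 2y^2 - y - 1.
  leading term x: subtract (1)·f_2 from x - 2y^2 - y - 1 → -2y^2 + 2y - 1
  leading term y^2: no divisor's leading term divides it; move -2y^2 to the remainder.
  leading term y: no divisor's leading term divides it; move 2y to the remainder.
  leading term 1: no divisor's leading term divides it; move -1 to the remainder.
  remainder -2y^2 + 2y - 1 ≠ 0; add g_3 = -2y^2 + 2y - 1 to the basis.

The other S-polynomials (S(f_1,g_3), S(f_2,g_3)) all reduce to 0 modulo the current basis, so we have a Gröbner basis.
Inter-reduce: drop elements whose leading term is divisible by another's, tail-reduce, and make monic.
Reduced Gröbner basis: {x + 2y, y^2 - y - 2}.

Buchberger on the second generating set:
h_1 = 2x - y, LT = x.
h_2 = -xy - x + 1, LT = xy.

S(h_1,h_2): lcm = xy. S = -x + 2y^2 + 1.
  leading term x: subtract (2)·h_1 from -x + 2y^2 + 1 → 2y^2 + 2y + 1
  leading term y^2: no divisor's leading term divides it; move 2y^2 to the remainder.
  leading term y: no divisor's leading term divides it; move 2y to the remainder.
  leading term 1: no divisor's leading term divides it; move 1 to the remainder.
  remainder 2y^2 + 2y + 1 ≠ 0; add k_3 = 2y^2 + 2y + 1 to the basis.

The other S-polynomials (S(h_1,k_3), S(h_2,k_3)) all reduce to 0 modulo the current basis, so we have a Gröbner basis.
Inter-reduce: drop elements whose leading term is divisible by another's, tail-reduce, and make monic.
Reduced Gröbner basis: {x + 2y, y^2 + y - 2}.

The bases are distinct; the ideals are different.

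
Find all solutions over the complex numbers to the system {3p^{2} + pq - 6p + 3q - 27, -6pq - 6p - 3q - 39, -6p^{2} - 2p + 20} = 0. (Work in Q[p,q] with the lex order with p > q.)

{(-2, 3)}

Compute a lex Gröbner basis by Buchberger's algorithm.
f_1 = 3p^{2} + pq - 6p + 3q - 27, LT = p^{2}.
f_2 = -6pq - 6p - 3q - 39, LT = pq.
f_3 = -6p^{2} - 2p + 20, LT = p^{2}.

S(f_1,f_2): lcm = p^{2}q. S = -p^{2} + \tfrac{1}{3}pq^{2} - \tfrac{5}{2}pq - \tfrac{13}{2}p + q^{2} - 9q.
  leading term p^{2}: subtract (-\tfrac{1}{3})·f_1 from -p^{2} + \tfrac{1}{3}pq^{2} - \tfrac{5}{2}pq - \tfrac{13}{2}p + q^{2} - 9q → \tfrac{1}{3}pq^{2} - \tfrac{13}{6}pq - \tfrac{17}{2}p + q^{2} - 8q - 9
  leading term pq^{2}: subtract (-\tfrac{1}{18}q)·f_2 from \tfrac{1}{3}pq^{2} - \tfrac{13}{6}pq - \tfrac{17}{2}p + q^{2} - 8q - 9 → -\tfrac{5}{2}pq - \tfrac{17}{2}p + \tfrac{5}{6}q^{2} - \tfrac{61}{6}q - 9
  leading term pq: subtract (\tfrac{5}{12})·f_2 from -\tfrac{5}{2}pq - \tfrac{17}{2}p + \tfrac{5}{6}q^{2} - \tfrac{61}{6}q - 9 → -6p + \tfrac{5}{6}q^{2} - \tfrac{107}{12}q + \tfrac{29}{4}
  leading term p: no divisor's leading term divides it; move -6p to the remainder.
  leading term q^{2}: no divisor's leading term divides it; move \tfrac{5}{6}q^{2} to the remainder.
  leading term q: no divisor's leading term divides it; move -\tfrac{107}{12}q to the remainder.
  leading term 1: no divisor's leading term divides it; move \tfrac{29}{4} to the remainder.
  remainder -6p + \tfrac{5}{6}q^{2} - \tfrac{107}{12}q + \tfrac{29}{4} ≠ 0; add h_4 = -6p + \tfrac{5}{6}q^{2} - \tfrac{107}{12}q + \tfrac{29}{4} to the basis.

S(f_1,f_3): lcm = p^{2}. S = \tfrac{1}{3}pq - \tfrac{7}{3}p + q - \tfrac{17}{3}.
  leading term pq: subtract (-\tfrac{1}{18})·f_2 from \tfrac{1}{3}pq - \tfrac{7}{3}p + q - \tfrac{17}{3} → -\tfrac{8}{3}p + \tfrac{5}{6}q - \tfrac{47}{6}
  leading term p: subtract (\tfrac{4}{9})·h_4 from -\tfrac{8}{3}p + \tfrac{5}{6}q - \tfrac{47}{6} → -\tfrac{10}{27}q^{2} + \tfrac{259}{54}q - \tfrac{199}{18}
  leading term q^{2}: no divisor's leading term divides it; move -\tfrac{10}{27}q^{2} to the remainder.
  leading term q: no divisor's leading term divides it; move \tfrac{259}{54}q to the remainder.
  leading term 1: no divisor's leading term divides it; move -\tfrac{199}{18} to the remainder.
  remainder -\tfrac{10}{27}q^{2} + \tfrac{259}{54}q - \tfrac{199}{18} ≠ 0; add h_5 = -\tfrac{10}{27}q^{2} + \tfrac{259}{54}q - \tfrac{199}{18} to the basis.

S(f_2,f_3): lcm = p^{2}q. S = p^{2} + \tfrac{1}{6}pq + \tfrac{13}{2}p + \tfrac{10}{3}q.
  leading term p^{2}: subtract (\tfrac{1}{3})·f_1 from p^{2} + \tfrac{1}{6}pq + \tfrac{13}{2}p + \tfrac{10}{3}q → -\tfrac{1}{6}pq + \tfrac{17}{2}p + \tfrac{7}{3}q + 9
  leading term pq: subtract (\tfrac{1}{36})·f_2 from -\tfrac{1}{6}pq + \tfrac{17}{2}p + \tfrac{7}{3}q + 9 → \tfrac{26}{3}p + \tfrac{29}{12}q + \tfrac{121}{12}
  leading term p: subtract (-\tfrac{13}{9})·h_4 from \tfrac{26}{3}p + \tfrac{29}{12}q + \tfrac{121}{12} → \tfrac{65}{54}q^{2} - \tfrac{565}{54}q + \tfrac{185}{9}
  leading term q^{2}: subtract (-\tfrac{13}{4})·h_5 from \tfrac{65}{54}q^{2} - \tfrac{565}{54}q + \tfrac{185}{9} → \tfrac{41}{8}q - \tfrac{123}{8}
  leading term q: no divisor's leading term divides it; move \tfrac{41}{8}q to the remainder.
  leading term 1: no divisor's leading term divides it; move -\tfrac{123}{8} to the remainder.
  remainder \tfrac{41}{8}q - \tfrac{123}{8} ≠ 0; add h_6 = \tfrac{41}{8}q - \tfrac{123}{8} to the basis.

The other S-polynomials (S(f_1,h_4), S(f_2,h_4), S(f_3,h_4), S(f_1,h_5), S(f_2,h_5), S(f_3,h_5), S(h_4,h_5), S(f_1,h_6), S(f_2,h_6), S(f_3,h_6), S(h_4,h_6), S(h_5,h_6)) all reduce to 0 modulo the current basis, so we have a Gröbner basis.
Inter-reduce: drop elements whose leading term is divisible by another's, tail-reduce, and make monic.
Reduced Gröbner basis: {p + 2, q - 3}.

From the last basis element, q - 3 = 0, so q takes values in {3}. Each choice, substituted upward through the basis, yields the corresponding point(s) of the solution set.
  q = 3: the earlier basis element becomes p + 2 = 0, giving p = -2 — point (-2, 3).
This is the nonlinear analogue of row-reducing a linear system.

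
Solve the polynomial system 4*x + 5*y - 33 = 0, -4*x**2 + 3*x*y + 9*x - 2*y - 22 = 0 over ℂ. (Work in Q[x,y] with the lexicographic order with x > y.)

Compute a lex Gröbner basis by Buchberger's algorithm.
f_1 = 4*x + 5*y - 33, LT = x.
f_2 = -4*x**2 + 3*x*y + 9*x - 2*y - 22, LT = x**2.

S(f_1,f_2): lcm = x**2. S = 2*x*y - 6*x - 1/2*y - 11/2.
  leading term x*y: subtract (1/2*y)·f_1 from 2*x*y - 6*x - 1/2*y - 11/2 → -6*x - 5/2*y**2 + 16*y - 11/2
  leading term x: subtract (-3/2)·f_1 from -6*x - 5/2*y**2 + 16*y - 11/2 → -5/2*y**2 + 47/2*y - 55
  leading term y**2: no divisor's leading term divides it; move -5/2*y**2 to the remainder.
  leading term y: no divisor's leading term divides it; move 47/2*y to the remainder.
  leading term 1: no divisor's leading term divides it; move -55 to the remainder.
  remainder -5/2*y**2 + 47/2*y - 55 ≠ 0; add h_3 = -5/2*y**2 + 47/2*y - 55 to the basis.

S(f_1,h_3): leading monomials are coprime, so the S-polynomial reduces to 0 (Buchberger's first criterion).
S(f_2,h_3): leading monomials are coprime, so the S-polynomial reduces to 0 (Buchberger's first criterion).
Every S-polynomial of the final basis reduces to 0, so we have a Gröbner basis.
Inter-reduce: drop elements whose leading term is divisible by another's, tail-reduce, and make monic.
Reduced Gröbner basis: {x + 5/4*y - 33/4, y**2 - 47/5*y + 22}.

The lex basis is triangular: the last element involves only y. Solving y**2 - 47/5*y + 22 = 0 gives y ∈ {22/5, 5}; substituting each value into the earlier elements determines the remaining variables.
  y = 22/5: the earlier basis element becomes x - 11/4 = 0, giving x = 11/4 — point (11/4, 22/5).
  y = 5: the earlier basis element becomes x - 2 = 0, giving x = 2 — point (2, 5).

{(11/4, 22/5), (2, 5)}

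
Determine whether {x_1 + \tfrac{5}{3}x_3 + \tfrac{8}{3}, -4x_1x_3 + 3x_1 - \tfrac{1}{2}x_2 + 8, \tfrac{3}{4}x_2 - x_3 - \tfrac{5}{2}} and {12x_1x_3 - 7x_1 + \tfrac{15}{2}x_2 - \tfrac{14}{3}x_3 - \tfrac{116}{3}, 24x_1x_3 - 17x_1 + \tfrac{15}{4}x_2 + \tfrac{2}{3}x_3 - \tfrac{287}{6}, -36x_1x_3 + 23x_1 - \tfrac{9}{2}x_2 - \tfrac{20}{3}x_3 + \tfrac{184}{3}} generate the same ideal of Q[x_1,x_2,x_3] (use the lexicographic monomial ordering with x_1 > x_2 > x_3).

Yes, the ideals are equal.

Equality of ideals is decidable: compute both reduced Gröbner bases (unique for the ordering) and check whether they agree.
Buchberger on the first generating set:
f_1 = x_1 + \tfrac{5}{3}x_3 + \tfrac{8}{3}, LT = x_1.
f_2 = -4x_1x_3 + 3x_1 - \tfrac{1}{2}x_2 + 8, LT = x_1x_3.
f_3 = \tfrac{3}{4}x_2 - x_3 - \tfrac{5}{2}, LT = x_2.

S(f_1,f_2): lcm = x_1x_3. S = \tfrac{3}{4}x_1 - \tfrac{1}{8}x_2 + \tfrac{5}{3}x_3^{2} + \tfrac{8}{3}x_3 + 2.
  leading term x_1: subtract (\tfrac{3}{4})·f_1 from \tfrac{3}{4}x_1 - \tfrac{1}{8}x_2 + \tfrac{5}{3}x_3^{2} + \tfrac{8}{3}x_3 + 2 → -\tfrac{1}{8}x_2 + \tfrac{5}{3}x_3^{2} + \tfrac{17}{12}x_3
  leading term x_2: subtract (-\tfrac{1}{6})·f_3 from -\tfrac{1}{8}x_2 + \tfrac{5}{3}x_3^{2} + \tfrac{17}{12}x_3 → \tfrac{5}{3}x_3^{2} + \tfrac{5}{4}x_3 - \tfrac{5}{12}
  leading term x_3^{2}: no divisor's leading term divides it; move \tfrac{5}{3}x_3^{2} to the remainder.
  leading term x_3: no divisor's leading term divides it; move \tfrac{5}{4}x_3 to the remainder.
  leading term 1: no divisor's leading term divides it; move -\tfrac{5}{12} to the remainder.
  remainder \tfrac{5}{3}x_3^{2} + \tfrac{5}{4}x_3 - \tfrac{5}{12} ≠ 0; add g_4 = \tfrac{5}{3}x_3^{2} + \tfrac{5}{4}x_3 - \tfrac{5}{12} to the basis.

The other S-polynomials (S(f_1,f_3), S(f_2,f_3), S(f_1,g_4), S(f_2,g_4), S(f_3,g_4)) all reduce to 0 modulo the current basis, so we have a Gröbner basis.
Inter-reduce: drop elements whose leading term is divisible by another's, tail-reduce, and make monic.
Reduced Gröbner basis: {x_1 + \tfrac{5}{3}x_3 + \tfrac{8}{3}, x_2 - \tfrac{4}{3}x_3 - \tfrac{10}{3}, x_3^{2} + \tfrac{3}{4}x_3 - \tfrac{1}{4}}.

Buchberger on the second generating set:
h_1 = 12x_1x_3 - 7x_1 + \tfrac{15}{2}x_2 - \tfrac{14}{3}x_3 - \tfrac{116}{3}, LT = x_1x_3.
h_2 = 24x_1x_3 - 17x_1 + \tfrac{15}{4}x_2 + \tfrac{2}{3}x_3 - \tfrac{287}{6}, LT = x_1x_3.
h_3 = -36x_1x_3 + 23x_1 - \tfrac{9}{2}x_2 - \tfrac{20}{3}x_3 + \tfrac{184}{3}, LT = x_1x_3.

S(h_1,h_2): lcm = x_1x_3. S = \tfrac{1}{8}x_1 + \tfrac{15}{32}x_2 - \tfrac{5}{12}x_3 - \tfrac{59}{48}.
  leading term x_1: no divisor's leading term divides it; move \tfrac{1}{8}x_1 to the remainder.
  leading term x_2: no divisor's leading term divides it; move \tfrac{15}{32}x_2 to the remainder.
  leading term x_3: no divisor's leading term divides it; move -\tfrac{5}{12}x_3 to the remainder.
  leading term 1: no divisor's leading term divides it; move -\tfrac{59}{48} to the remainder.
  remainder \tfrac{1}{8}x_1 + \tfrac{15}{32}x_2 - \tfrac{5}{12}x_3 - \tfrac{59}{48} ≠ 0; add k_4 = \tfrac{1}{8}x_1 + \tfrac{15}{32}x_2 - \tfrac{5}{12}x_3 - \tfrac{59}{48} to the basis.

S(h_1,h_3): lcm = x_1x_3. S = \tfrac{1}{18}x_1 + \tfrac{1}{2}x_2 - \tfrac{31}{54}x_3 - \tfrac{41}{27}.
  leading term x_1: subtract (\tfrac{4}{9})·k_4 from \tfrac{1}{18}x_1 + \tfrac{1}{2}x_2 - \tfrac{31}{54}x_3 - \tfrac{41}{27} → \tfrac{7}{24}x_2 - \tfrac{7}{18}x_3 - \tfrac{35}{36}
  leading term x_2: no divisor's leading term divides it; move \tfrac{7}{24}x_2 to the remainder.
  leading term x_3: no divisor's leading term divides it; move -\tfrac{7}{18}x_3 to the remainder.
  leading term 1: no divisor's leading term divides it; move -\tfrac{35}{36} to the remainder.
  remainder \tfrac{7}{24}x_2 - \tfrac{7}{18}x_3 - \tfrac{35}{36} ≠ 0; add k_5 = \tfrac{7}{24}x_2 - \tfrac{7}{18}x_3 - \tfrac{35}{36} to the basis.

S(h_1,k_4): lcm = x_1x_3. S = -\tfrac{7}{12}x_1 - \tfrac{15}{4}x_2x_3 + \tfrac{5}{8}x_2 + \tfrac{10}{3}x_3^{2} + \tfrac{85}{9}x_3 - \tfrac{29}{9}.
  leading term x_1: subtract (-\tfrac{14}{3})·k_4 from -\tfrac{7}{12}x_1 - \tfrac{15}{4}x_2x_3 + \tfrac{5}{8}x_2 + \tfrac{10}{3}x_3^{2} + \tfrac{85}{9}x_3 - \tfrac{29}{9} → -\tfrac{15}{4}x_2x_3 + \tfrac{45}{16}x_2 + \tfrac{10}{3}x_3^{2} + \tfrac{15}{2}x_3 - \tfrac{215}{24}
  leading term x_2x_3: subtract (-\tfrac{90}{7}x_3)·k_5 from -\tfrac{15}{4}x_2x_3 + \tfrac{45}{16}x_2 + \tfrac{10}{3}x_3^{2} + \tfrac{15}{2}x_3 - \tfrac{215}{24} → \tfrac{45}{16}x_2 - \tfrac{5}{3}x_3^{2} - 5x_3 - \tfrac{215}{24}
  leading term x_2: subtract (\tfrac{135}{14})·k_5 from \tfrac{45}{16}x_2 - \tfrac{5}{3}x_3^{2} - 5x_3 - \tfrac{215}{24} → -\tfrac{5}{3}x_3^{2} - \tfrac{5}{4}x_3 + \tfrac{5}{12}
  leading term x_3^{2}: no divisor's leading term divides it; move -\tfrac{5}{3}x_3^{2} to the remainder.
  leading term x_3: no divisor's leading term divides it; move -\tfrac{5}{4}x_3 to the remainder.
  leading term 1: no divisor's leading term divides it; move \tfrac{5}{12} to the remainder.
  remainder -\tfrac{5}{3}x_3^{2} - \tfrac{5}{4}x_3 + \tfrac{5}{12} ≠ 0; add k_6 = -\tfrac{5}{3}x_3^{2} - \tfrac{5}{4}x_3 + \tfrac{5}{12} to the basis.

The other S-polynomials (S(h_2,h_3), S(h_2,k_4), S(h_3,k_4), S(h_1,k_5), S(h_2,k_5), S(h_3,k_5), S(k_4,k_5), S(h_1,k_6), S(h_2,k_6), S(h_3,k_6), S(k_4,k_6), S(k_5,k_6)) all reduce to 0 modulo the current basis, so we have a Gröbner basis.
Inter-reduce: drop elements whose leading term is divisible by another's, tail-reduce, and make monic.
Reduced Gröbner basis: {x_1 + \tfrac{5}{3}x_3 + \tfrac{8}{3}, x_2 - \tfrac{4}{3}x_3 - \tfrac{10}{3}, x_3^{2} + \tfrac{3}{4}x_3 - \tfrac{1}{4}}.

These coincide, so the ideals are equal.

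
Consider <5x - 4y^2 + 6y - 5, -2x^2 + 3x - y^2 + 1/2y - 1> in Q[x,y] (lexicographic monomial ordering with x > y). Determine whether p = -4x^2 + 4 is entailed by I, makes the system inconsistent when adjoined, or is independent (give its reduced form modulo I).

-4x^2 + 4 is independent of I; its normal form modulo I is -14/5y^2 + 31/5y.

First compute the reduced Gröbner basis of I by Buchberger's algorithm.
f_1 = 5x - 4y^2 + 6y - 5, LT = x.
f_2 = -2x^2 + 3x - y^2 + 1/2y - 1, LT = x^2.

S(f_1,f_2): lcm = x^2. S = -4/5xy^2 + 6/5xy + 1/2x - 1/2y^2 + 1/4y - 1/2.
  leading term xy^2: subtract (-4/25y^2)·f_1 from -4/5xy^2 + 6/5xy + 1/2x - 1/2y^2 + 1/4y - 1/2 → 6/5xy + 1/2x - 16/25y^4 + 24/25y^3 - 13/10y^2 + 1/4y - 1/2
  leading term xy: subtract (6/25y)·f_1 from 6/5xy + 1/2x - 16/25y^4 + 24/25y^3 - 13/10y^2 + 1/4y - 1/2 → 1/2x - 16/25y^4 + 48/25y^3 - 137/50y^2 + 29/20y - 1/2
  leading term x: subtract (1/10)·f_1 from 1/2x - 16/25y^4 + 48/25y^3 - 137/50y^2 + 29/20y - 1/2 → -16/25y^4 + 48/25y^3 - 117/50y^2 + 17/20y
  leading term y^4: no divisor's leading term divides it; move -16/25y^4 to the remainder.
  leading term y^3: no divisor's leading term divides it; move 48/25y^3 to the remainder.
  leading term y^2: no divisor's leading term divides it; move -117/50y^2 to the remainder.
  leading term y: no divisor's leading term divides it; move 17/20y to the remainder.
  remainder -16/25y^4 + 48/25y^3 - 117/50y^2 + 17/20y ≠ 0; add h_3 = -16/25y^4 + 48/25y^3 - 117/50y^2 + 17/20y to the basis.

S(f_1,h_3): leading monomials are coprime, so the S-polynomial reduces to 0 (Buchberger's first criterion).
S(f_2,h_3): leading monomials are coprime, so the S-polynomial reduces to 0 (Buchberger's first criterion).
Every S-polynomial of the final basis reduces to 0, so we have a Gröbner basis.
Inter-reduce: drop elements whose leading term is divisible by another's, tail-reduce, and make monic.
Reduced Gröbner basis: {x - 4/5y^2 + 6/5y - 1, y^4 - 3y^3 + 117/32y^2 - 85/64y}.
Label its elements g_1 = x - 4/5y^2 + 6/5y - 1, g_2 = y^4 - 3y^3 + 117/32y^2 - 85/64y.

Reduce p = -4x^2 + 4 modulo G:
  leading term x^2: subtract (-4x)·g_1 from -4x^2 + 4 → -16/5xy^2 + 24/5xy - 4x + 4
  leading term xy^2: subtract (-16/5y^2)·g_1 from -16/5xy^2 + 24/5xy - 4x + 4 → 24/5xy - 4x - 64/25y^4 + 96/25y^3 - 16/5y^2 + 4
  leading term xy: subtract (24/5y)·g_1 from 24/5xy - 4x - 64/25y^4 + 96/25y^3 - 16/5y^2 + 4 → -4x - 64/25y^4 + 192/25y^3 - 224/25y^2 + 24/5y + 4
  leading term x: subtract (-4)·g_1 from -4x - 64/25y^4 + 192/25y^3 - 224/25y^2 + 24/5y + 4 → -64/25y^4 + 192/25y^3 - 304/25y^2 + 48/5y
  leading term y^4: subtract (-64/25)·g_2 from -64/25y^4 + 192/25y^3 - 304/25y^2 + 48/5y → -14/5y^2 + 31/5y
  leading term y^2: no divisor's leading term divides it; move -14/5y^2 to the remainder.
  leading term y: no divisor's leading term divides it; move 31/5y to the remainder.
  normal form = -14/5y^2 + 31/5y.
The normal form is nonzero, so p ∉ I. Since p minus its normal form lies in I, I + (p) = I + (r) where r = -14/5y^2 + 31/5y; decide whether this ideal is the whole ring.
Run Buchberger on G together with r (pairs among the g_i already reduce to 0 since G is a Gröbner basis):
g_1 = x - 4/5y^2 + 6/5y - 1, LT = x.
g_2 = y^4 - 3y^3 + 117/32y^2 - 85/64y, LT = y^4.
r = -14/5y^2 + 31/5y, LT = y^2.

S(g_1,g_2): leading monomials are coprime, so the S-polynomial reduces to 0 (Buchberger's first criterion).
S(g_1,r): leading monomials are coprime, so the S-polynomial reduces to 0 (Buchberger's first criterion).
S(g_2,r): lcm = y^4. S = -11/14y^3 + 117/32y^2 - 85/64y.
  leading term y^3: subtract (55/196y)·r from -11/14y^3 + 117/32y^2 - 85/64y → 3005/1568y^2 - 85/64y
  leading term y^2: subtract (-15025/21952)·r from 3005/1568y^2 - 85/64y → 1000/343y
  leading term y: no divisor's leading term divides it; move 1000/343y to the remainder.
  remainder 1000/343y ≠ 0; add m_4 = 1000/343y to the basis.

S(g_1,m_4): leading monomials are coprime, so the S-polynomial reduces to 0 (Buchberger's first criterion).
S(g_2,m_4): lcm = y^4. S = -3y^3 + 117/32y^2 - 85/64y.
  leading term y^3: subtract (15/14y)·r from -3y^3 + 117/32y^2 - 85/64y → -669/224y^2 - 85/64y
  leading term y^2: subtract (3345/3136)·r from -669/224y^2 - 85/64y → -3113/392y
  leading term y: subtract (-21791/8000)·m_4 from -3113/392y → 0
  remainder 0.

S(r,m_4): lcm = y^2. S = -31/14y.
  leading term y: subtract (-1519/2000)·m_4 from -31/14y → 0
  remainder 0.

Every S-polynomial of the final basis reduces to 0, so we have a Gröbner basis.
Inter-reduce: drop elements whose leading term is divisible by another's, tail-reduce, and make monic.
Reduced Gröbner basis: {x - 1, y}.
The reduced Gröbner basis of I + (p) is {x - 1, y} ≠ {1}, a proper ideal, so the enlarged system stays consistent: p is independent of I, with normal form -14/5y^2 + 31/5y.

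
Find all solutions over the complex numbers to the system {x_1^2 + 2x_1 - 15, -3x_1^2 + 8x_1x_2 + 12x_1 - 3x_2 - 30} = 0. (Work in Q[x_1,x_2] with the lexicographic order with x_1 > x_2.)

{(-5, -165/43), (3, 1)}

Compute a lex Gröbner basis by Buchberger's algorithm.
f_1 = x_1^2 + 2x_1 - 15, LT = x_1^2.
f_2 = -3x_1^2 + 8x_1x_2 + 12x_1 - 3x_2 - 30, LT = x_1^2.

S(f_1,f_2): lcm = x_1^2. S = 8/3x_1x_2 + 6x_1 - x_2 - 25.
  leading term x_1x_2: no divisor's leading term divides it; move 8/3x_1x_2 to the remainder.
  leading term x_1: no divisor's leading term divides it; move 6x_1 to the remainder.
  leading term x_2: no divisor's leading term divides it; move -x_2 to the remainder.
  leading term 1: no divisor's leading term divides it; move -25 to the remainder.
  remainder 8/3x_1x_2 + 6x_1 - x_2 - 25 ≠ 0; add h_3 = 8/3x_1x_2 + 6x_1 - x_2 - 25 to the basis.

S(f_1,h_3): lcm = x_1^2x_2. S = -9/4x_1^2 + 19/8x_1x_2 + 75/8x_1 - 15x_2.
  leading term x_1^2: subtract (-9/4)·f_1 from -9/4x_1^2 + 19/8x_1x_2 + 75/8x_1 - 15x_2 → 19/8x_1x_2 + 111/8x_1 - 15x_2 - 135/4
  leading term x_1x_2: subtract (57/64)·h_3 from 19/8x_1x_2 + 111/8x_1 - 15x_2 - 135/4 → 273/32x_1 - 903/64x_2 - 735/64
  leading term x_1: no divisor's leading term divides it; move 273/32x_1 to the remainder.
  leading term x_2: no divisor's leading term divides it; move -903/64x_2 to the remainder.
  leading term 1: no divisor's leading term divides it; move -735/64 to the remainder.
  remainder 273/32x_1 - 903/64x_2 - 735/64 ≠ 0; add h_4 = 273/32x_1 - 903/64x_2 - 735/64 to the basis.

S(h_3,h_4): lcm = x_1x_2. S = 9/4x_1 + 43/26x_2^2 + 101/104x_2 - 75/8.
  leading term x_1: subtract (24/91)·h_4 from 9/4x_1 + 43/26x_2^2 + 101/104x_2 - 75/8 → 43/26x_2^2 + 61/13x_2 - 165/26
  leading term x_2^2: no divisor's leading term divides it; move 43/26x_2^2 to the remainder.
  leading term x_2: no divisor's leading term divides it; move 61/13x_2 to the remainder.
  leading term 1: no divisor's leading term divides it; move -165/26 to the remainder.
  remainder 43/26x_2^2 + 61/13x_2 - 165/26 ≠ 0; add h_5 = 43/26x_2^2 + 61/13x_2 - 165/26 to the basis.

The other S-polynomials (S(f_2,h_3), S(f_1,h_4), S(f_2,h_4), S(f_1,h_5), S(f_2,h_5), S(h_3,h_5), S(h_4,h_5)) all reduce to 0 modulo the current basis, so we have a Gröbner basis.
Inter-reduce: drop elements whose leading term is divisible by another's, tail-reduce, and make monic.
Reduced Gröbner basis: {x_1 - 43/26x_2 - 35/26, x_2^2 + 122/43x_2 - 165/43}.

The lex basis is triangular: the last element involves only x_2. Solving x_2^2 + 122/43x_2 - 165/43 = 0 gives x_2 ∈ {-165/43, 1}; substituting each value into the earlier elements determines the remaining variables.
  x_2 = -165/43: the earlier basis element becomes x_1 + 5 = 0, giving x_1 = -5 — point (-5, -165/43).
  x_2 = 1: the earlier basis element becomes x_1 - 3 = 0, giving x_1 = 3 — point (3, 1).
Each listed point satisfies every original equation (direct substitution).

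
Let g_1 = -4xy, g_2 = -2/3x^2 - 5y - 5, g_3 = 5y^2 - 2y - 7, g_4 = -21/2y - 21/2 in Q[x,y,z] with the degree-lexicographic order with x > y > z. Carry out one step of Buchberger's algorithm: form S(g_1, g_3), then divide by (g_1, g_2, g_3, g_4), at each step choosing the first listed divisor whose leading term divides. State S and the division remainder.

S(g_1, g_3) = 2/5xy + 7/5x; remainder on division = 7/5x.

lcm(LM(g_1), LM(g_3)) = xy^2.
S = (lcm/LT(g_1))·g_1 − (lcm/LT(g_3))·g_3 = 2/5xy + 7/5x.
Reduce S modulo (g_1, g_2, g_3, g_4) in that order:
  leading term xy: subtract (-1/10)·g_1 from 2/5xy + 7/5x → 7/5x
  leading term x: no divisor's leading term divides it; move 7/5x to the remainder.
The remainder 7/5x is nonzero, so it would be added as the next basis element.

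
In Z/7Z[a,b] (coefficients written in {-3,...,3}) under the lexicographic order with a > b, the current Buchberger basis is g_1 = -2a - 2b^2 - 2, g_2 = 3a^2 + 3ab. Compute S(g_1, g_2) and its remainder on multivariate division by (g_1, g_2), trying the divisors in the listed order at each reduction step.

S(g_1, g_2) = ab^2 - ab + a; remainder on division = -b^4 + b^3 - 2b^2 + b - 1.

lcm(LM(g_1), LM(g_2)) = a^2.
S = (lcm/LT(g_1))·g_1 − (lcm/LT(g_2))·g_2 = ab^2 - ab + a.
Reduce S modulo (g_1, g_2) in that order:
  leading term ab^2: subtract (3b^2)·g_1 from ab^2 - ab + a → -ab + a - b^4 - b^2
  leading term ab: subtract (-3b)·g_1 from -ab + a - b^4 - b^2 → a - b^4 + b^3 - b^2 + b
  leading term a: subtract (3)·g_1 from a - b^4 + b^3 - b^2 + b → -b^4 + b^3 - 2b^2 + b - 1
  leading term b^4: no divisor's leading term divides it; move -b^4 to the remainder.
  leading term b^3: no divisor's leading term divides it; move b^3 to the remainder.
  leading term b^2: no divisor's leading term divides it; move -2b^2 to the remainder.
  leading term b: no divisor's leading term divides it; move b to the remainder.
  leading term 1: no divisor's leading term divides it; move -1 to the remainder.
The remainder -b^4 + b^3 - 2b^2 + b - 1 is nonzero, so it would be added as the next basis element.
An S-polynomial is built so that the two leading terms cancel; whether anything survives reduction is exactly the Gröbner-basis criterion.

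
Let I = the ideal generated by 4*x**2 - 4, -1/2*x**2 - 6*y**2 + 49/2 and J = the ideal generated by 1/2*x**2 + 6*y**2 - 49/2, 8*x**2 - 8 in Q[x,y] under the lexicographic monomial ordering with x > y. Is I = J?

Yes, the ideals are equal.

Since reduced Gröbner bases are canonical representatives of ideals under a given ordering, it suffices to compute and compare them.
Buchberger on the first generating set:
f_1 = 4*x**2 - 4, LT = x**2.
f_2 = -1/2*x**2 - 6*y**2 + 49/2, LT = x**2.

S(f_1,f_2): lcm = x**2. S = -12*y**2 + 48.
  leading term y**2: no divisor's leading term divides it; move -12*y**2 to the remainder.
  leading term 1: no divisor's leading term divides it; move 48 to the remainder.
  remainder -12*y**2 + 48 ≠ 0; add g_3 = -12*y**2 + 48 to the basis.

The other S-polynomials (S(f_1,g_3), S(f_2,g_3)) all reduce to 0 modulo the current basis, so we have a Gröbner basis.
Inter-reduce: drop elements whose leading term is divisible by another's, tail-reduce, and make monic.
Reduced Gröbner basis: {x**2 - 1, y**2 - 4}.

Buchberger on the second generating set:
h_1 = 1/2*x**2 + 6*y**2 - 49/2, LT = x**2.
h_2 = 8*x**2 - 8, LT = x**2.

S(h_1,h_2): lcm = x**2. S = 12*y**2 - 48.
  leading term y**2: no divisor's leading term divides it; move 12*y**2 to the remainder.
  leading term 1: no divisor's leading term divides it; move -48 to the remainder.
  remainder 12*y**2 - 48 ≠ 0; add k_3 = 12*y**2 - 48 to the basis.

The other S-polynomials (S(h_1,k_3), S(h_2,k_3)) all reduce to 0 modulo the current basis, so we have a Gröbner basis.
Inter-reduce: drop elements whose leading term is divisible by another's, tail-reduce, and make monic.
Reduced Gröbner basis: {x**2 - 1, y**2 - 4}.

These coincide, so the ideals are equal.
The same test decides containment: I ⊆ J iff every generator of I reduces to 0 modulo a Gröbner basis of J.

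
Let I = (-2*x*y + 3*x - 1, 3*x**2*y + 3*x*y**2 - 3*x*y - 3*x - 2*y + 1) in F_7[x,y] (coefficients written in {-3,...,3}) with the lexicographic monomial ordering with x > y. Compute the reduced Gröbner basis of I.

G = {x + 3*y + 2, y**2 - 2*y}

f_1 = -2*x*y + 3*x - 1, LT = x*y.
f_2 = 3*x**2*y + 3*x*y**2 - 3*x*y - 3*x - 2*y + 1, LT = x**2*y.

S(f_1,f_2): lcm = x**2*y. S = 2*x**2 - x*y**2 + x*y - 2*x + 3*y + 2.
  reduce S modulo (f_1, f_2):
  remainder 2*x**2 - x - 3 ≠ 0; add g_3 = 2*x**2 - x - 3 to the basis.

S(f_1,g_3): lcm = x**2*y. S = 2*x**2 - 3*x*y - 3*x - 2*y.
  reduce S modulo (f_1, f_2, g_3):
  remainder -3*x - 2*y + 1 ≠ 0; add g_4 = -3*x - 2*y + 1 to the basis.

S(f_1,g_4): lcm = x*y. S = 2*x - 3*y**2 - 2*y - 3.
  reduce S modulo (f_1, f_2, g_3, g_4):
  remainder -3*y**2 - y ≠ 0; add g_5 = -3*y**2 - y to the basis.

The other S-polynomials (S(f_2,g_3), S(f_2,g_4), S(g_3,g_4), S(f_1,g_5), S(f_2,g_5), S(g_3,g_5), S(g_4,g_5)) all reduce to 0 modulo the current basis, so we have a Gröbner basis.
Inter-reduce: drop elements whose leading term is divisible by another's, tail-reduce, and make monic.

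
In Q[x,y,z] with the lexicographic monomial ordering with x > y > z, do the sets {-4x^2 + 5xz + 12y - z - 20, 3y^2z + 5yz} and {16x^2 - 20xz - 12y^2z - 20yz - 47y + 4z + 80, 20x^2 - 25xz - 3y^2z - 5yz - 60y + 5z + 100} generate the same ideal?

Equality of ideals is decidable: compute both reduced Gröbner bases (unique for the ordering) and check whether they agree.
Buchberger on the first generating set:
f_1 = -4x^2 + 5xz + 12y - z - 20, LT = x^2.
f_2 = 3y^2z + 5yz, LT = y^2z.

The S-polynomials (S(f_1,f_2)) all reduce to 0 modulo the current basis, so we have a Gröbner basis.
Inter-reduce: drop elements whose leading term is divisible by another's, tail-reduce, and make monic.
Reduced Gröbner basis: {x^2 - 5/4xz - 3y + 1/4z + 5, y^2z + 5/3yz}.

Buchberger on the second generating set:
h_1 = 16x^2 - 20xz - 12y^2z - 20yz - 47y + 4z + 80, LT = x^2.
h_2 = 20x^2 - 25xz - 3y^2z - 5yz - 60y + 5z + 100, LT = x^2.

S(h_1,h_2): lcm = x^2. S = -3/5y^2z - yz + 1/16y.
  leading term y^2z: no divisor's leading term divides it; move -3/5y^2z to the remainder.
  leading term yz: no divisor's leading term divides it; move -yz to the remainder.
  leading term y: no divisor's leading term divides it; move 1/16y to the remainder.
  remainder -3/5y^2z - yz + 1/16y ≠ 0; add k_3 = -3/5y^2z - yz + 1/16y to the basis.

The other S-polynomials (S(h_1,k_3), S(h_2,k_3)) all reduce to 0 modulo the current basis, so we have a Gröbner basis.
Inter-reduce: drop elements whose leading term is divisible by another's, tail-reduce, and make monic.
Reduced Gröbner basis: {x^2 - 5/4xz - 193/64y + 1/4z + 5, y^2z + 5/3yz - 5/48y}.

The bases are distinct; the ideals are different.
The same test decides containment: I ⊆ J iff every generator of I reduces to 0 modulo a Gröbner basis of J.

No, the ideals differ.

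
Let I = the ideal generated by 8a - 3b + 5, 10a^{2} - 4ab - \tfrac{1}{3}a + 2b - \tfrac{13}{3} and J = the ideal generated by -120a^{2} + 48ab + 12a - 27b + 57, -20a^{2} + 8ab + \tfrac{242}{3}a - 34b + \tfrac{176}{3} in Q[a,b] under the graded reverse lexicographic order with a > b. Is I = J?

Yes, the ideals are equal.

For a fixed monomial order, each ideal has a unique reduced Gröbner basis; comparing bases decides equality.
Buchberger on the first generating set:
f_1 = 8a - 3b + 5, LT = a.
f_2 = 10a^{2} - 4ab - \tfrac{1}{3}a + 2b - \tfrac{13}{3}, LT = a^{2}.

S(f_1,f_2): lcm = a^{2}. S = \tfrac{1}{40}ab + \tfrac{79}{120}a - \tfrac{1}{5}b + \tfrac{13}{30}.
  leading term ab: subtract (\tfrac{1}{320}b)·f_1 from \tfrac{1}{40}ab + \tfrac{79}{120}a - \tfrac{1}{5}b + \tfrac{13}{30} → \tfrac{3}{320}b^{2} + \tfrac{79}{120}a - \tfrac{69}{320}b + \tfrac{13}{30}
  leading term b^{2}: no divisor's leading term divides it; move \tfrac{3}{320}b^{2} to the remainder.
  leading term a: subtract (\tfrac{79}{960})·f_1 from \tfrac{79}{120}a - \tfrac{69}{320}b + \tfrac{13}{30} → \tfrac{1}{32}b + \tfrac{7}{320}
  leading term b: no divisor's leading term divides it; move \tfrac{1}{32}b to the remainder.
  leading term 1: no divisor's leading term divides it; move \tfrac{7}{320} to the remainder.
  remainder \tfrac{3}{320}b^{2} + \tfrac{1}{32}b + \tfrac{7}{320} ≠ 0; add g_3 = \tfrac{3}{320}b^{2} + \tfrac{1}{32}b + \tfrac{7}{320} to the basis.

The other S-polynomials (S(f_1,g_3), S(f_2,g_3)) all reduce to 0 modulo the current basis, so we have a Gröbner basis.
Inter-reduce: drop elements whose leading term is divisible by another's, tail-reduce, and make monic.
Reduced Gröbner basis: {b^{2} + \tfrac{10}{3}b + \tfrac{7}{3}, a - \tfrac{3}{8}b + \tfrac{5}{8}}.

Buchberger on the second generating set:
h_1 = -120a^{2} + 48ab + 12a - 27b + 57, LT = a^{2}.
h_2 = -20a^{2} + 8ab + \tfrac{242}{3}a - 34b + \tfrac{176}{3}, LT = a^{2}.

S(h_1,h_2): lcm = a^{2}. S = \tfrac{59}{15}a - \tfrac{59}{40}b + \tfrac{59}{24}.
  leading term a: no divisor's leading term divides it; move \tfrac{59}{15}a to the remainder.
  leading term b: no divisor's leading term divides it; move -\tfrac{59}{40}b to the remainder.
  leading term 1: no divisor's leading term divides it; move \tfrac{59}{24} to the remainder.
  remainder \tfrac{59}{15}a - \tfrac{59}{40}b + \tfrac{59}{24} ≠ 0; add k_3 = \tfrac{59}{15}a - \tfrac{59}{40}b + \tfrac{59}{24} to the basis.

S(h_1,k_3): lcm = a^{2}. S = -\tfrac{1}{40}ab - \tfrac{29}{40}a + \tfrac{9}{40}b - \tfrac{19}{40}.
  leading term ab: subtract (-\tfrac{3}{472}b)·k_3 from -\tfrac{1}{40}ab - \tfrac{29}{40}a + \tfrac{9}{40}b - \tfrac{19}{40} → -\tfrac{3}{320}b^{2} - \tfrac{29}{40}a + \tfrac{77}{320}b - \tfrac{19}{40}
  leading term b^{2}: no divisor's leading term divides it; move -\tfrac{3}{320}b^{2} to the remainder.
  leading term a: subtract (-\tfrac{87}{472})·k_3 from -\tfrac{29}{40}a + \tfrac{77}{320}b - \tfrac{19}{40} → -\tfrac{1}{32}b - \tfrac{7}{320}
  leading term b: no divisor's leading term divides it; move -\tfrac{1}{32}b to the remainder.
  leading term 1: no divisor's leading term divides it; move -\tfrac{7}{320} to the remainder.
  remainder -\tfrac{3}{320}b^{2} - \tfrac{1}{32}b - \tfrac{7}{320} ≠ 0; add k_4 = -\tfrac{3}{320}b^{2} - \tfrac{1}{32}b - \tfrac{7}{320} to the basis.

The other S-polynomials (S(h_2,k_3), S(h_1,k_4), S(h_2,k_4), S(k_3,k_4)) all reduce to 0 modulo the current basis, so we have a Gröbner basis.
Inter-reduce: drop elements whose leading term is divisible by another's, tail-reduce, and make monic.
Reduced Gröbner basis: {b^{2} + \tfrac{10}{3}b + \tfrac{7}{3}, a - \tfrac{3}{8}b + \tfrac{5}{8}}.

The two bases agree; hence the ideals are identical.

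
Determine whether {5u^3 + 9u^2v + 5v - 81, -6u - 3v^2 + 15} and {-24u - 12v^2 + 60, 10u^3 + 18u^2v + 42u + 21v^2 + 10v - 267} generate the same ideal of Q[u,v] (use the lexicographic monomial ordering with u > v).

Yes, the ideals are equal.

Equality of ideals is decidable: compute both reduced Gröbner bases (unique for the ordering) and check whether they agree.
Buchberger on the first generating set:
f_1 = 5u^3 + 9u^2v + 5v - 81, LT = u^3.
f_2 = -6u - 3v^2 + 15, LT = u.

S(f_1,f_2): lcm = u^3. S = -1/2u^2v^2 + 9/5u^2v + 5/2u^2 + v - 81/5.
  leading term u^2v^2: subtract (1/12uv^2)·f_2 from -1/2u^2v^2 + 9/5u^2v + 5/2u^2 + v - 81/5 → 9/5u^2v + 5/2u^2 + 1/4uv^4 - 5/4uv^2 + v - 81/5
  leading term u^2v: subtract (-3/10uv)·f_2 from 9/5u^2v + 5/2u^2 + 1/4uv^4 - 5/4uv^2 + v - 81/5 → 5/2u^2 + 1/4uv^4 - 9/10uv^3 - 5/4uv^2 + 9/2uv + v - 81/5
  leading term u^2: subtract (-5/12u)·f_2 from 5/2u^2 + 1/4uv^4 - 9/10uv^3 - 5/4uv^2 + 9/2uv + v - 81/5 → 1/4uv^4 - 9/10uv^3 - 5/2uv^2 + 9/2uv + 25/4u + v - 81/5
  leading term uv^4: subtract (-1/24v^4)·f_2 from 1/4uv^4 - 9/10uv^3 - 5/2uv^2 + 9/2uv + 25/4u + v - 81/5 → -9/10uv^3 - 5/2uv^2 + 9/2uv + 25/4u - 1/8v^6 + 5/8v^4 + v - 81/5
  leading term uv^3: subtract (3/20v^3)·f_2 from -9/10uv^3 - 5/2uv^2 + 9/2uv + 25/4u - 1/8v^6 + 5/8v^4 + v - 81/5 → -5/2uv^2 + 9/2uv + 25/4u - 1/8v^6 + 9/20v^5 + 5/8v^4 - 9/4v^3 + v - 81/5
  leading term uv^2: subtract (5/12v^2)·f_2 from -5/2uv^2 + 9/2uv + 25/4u - 1/8v^6 + 9/20v^5 + 5/8v^4 - 9/4v^3 + v - 81/5 → 9/2uv + 25/4u - 1/8v^6 + 9/20v^5 + 15/8v^4 - 9/4v^3 - 25/4v^2 + v - 81/5
  leading term uv: subtract (-3/4v)·f_2 from 9/2uv + 25/4u - 1/8v^6 + 9/20v^5 + 15/8v^4 - 9/4v^3 - 25/4v^2 + v - 81/5 → 25/4u - 1/8v^6 + 9/20v^5 + 15/8v^4 - 9/2v^3 - 25/4v^2 + 49/4v - 81/5
  leading term u: subtract (-25/24)·f_2 from 25/4u - 1/8v^6 + 9/20v^5 + 15/8v^4 - 9/2v^3 - 25/4v^2 + 49/4v - 81/5 → -1/8v^6 + 9/20v^5 + 15/8v^4 - 9/2v^3 - 75/8v^2 + 49/4v - 23/40
  leading term v^6: no divisor's leading term divides it; move -1/8v^6 to the remainder.
  leading term v^5: no divisor's leading term divides it; move 9/20v^5 to the remainder.
  leading term v^4: no divisor's leading term divides it; move 15/8v^4 to the remainder.
  leading term v^3: no divisor's leading term divides it; move -9/2v^3 to the remainder.
  leading term v^2: no divisor's leading term divides it; move -75/8v^2 to the remainder.
  leading term v: no divisor's leading term divides it; move 49/4v to the remainder.
  leading term 1: no divisor's leading term divides it; move -23/40 to the remainder.
  remainder -1/8v^6 + 9/20v^5 + 15/8v^4 - 9/2v^3 - 75/8v^2 + 49/4v - 23/40 ≠ 0; add g_3 = -1/8v^6 + 9/20v^5 + 15/8v^4 - 9/2v^3 - 75/8v^2 + 49/4v - 23/40 to the basis.

The other S-polynomials (S(f_1,g_3), S(f_2,g_3)) all reduce to 0 modulo the current basis, so we have a Gröbner basis.
Inter-reduce: drop elements whose leading term is divisible by another's, tail-reduce, and make monic.
Reduced Gröbner basis: {u + 1/2v^2 - 5/2, v^6 - 18/5v^5 - 15v^4 + 36v^3 + 75v^2 - 98v + 23/5}.

Buchberger on the second generating set:
h_1 = -24u - 12v^2 + 60, LT = u.
h_2 = 10u^3 + 18u^2v + 42u + 21v^2 + 10v - 267, LT = u^3.

S(h_1,h_2): lcm = u^3. S = 1/2u^2v^2 - 9/5u^2v - 5/2u^2 - 21/5u - 21/10v^2 - v + 267/10.
  leading term u^2v^2: subtract (-1/48uv^2)·h_1 from 1/2u^2v^2 - 9/5u^2v - 5/2u^2 - 21/5u - 21/10v^2 - v + 267/10 → -9/5u^2v - 5/2u^2 - 1/4uv^4 + 5/4uv^2 - 21/5u - 21/10v^2 - v + 267/10
  leading term u^2v: subtract (3/40uv)·h_1 from -9/5u^2v - 5/2u^2 - 1/4uv^4 + 5/4uv^2 - 21/5u - 21/10v^2 - v + 267/10 → -5/2u^2 - 1/4uv^4 + 9/10uv^3 + 5/4uv^2 - 9/2uv - 21/5u - 21/10v^2 - v + 267/10
  leading term u^2: subtract (5/48u)·h_1 from -5/2u^2 - 1/4uv^4 + 9/10uv^3 + 5/4uv^2 - 9/2uv - 21/5u - 21/10v^2 - v + 267/10 → -1/4uv^4 + 9/10uv^3 + 5/2uv^2 - 9/2uv - 209/20u - 21/10v^2 - v + 267/10
  leading term uv^4: subtract (1/96v^4)·h_1 from -1/4uv^4 + 9/10uv^3 + 5/2uv^2 - 9/2uv - 209/20u - 21/10v^2 - v + 267/10 → 9/10uv^3 + 5/2uv^2 - 9/2uv - 209/20u + 1/8v^6 - 5/8v^4 - 21/10v^2 - v + 267/10
  leading term uv^3: subtract (-3/80v^3)·h_1 from 9/10uv^3 + 5/2uv^2 - 9/2uv - 209/20u + 1/8v^6 - 5/8v^4 - 21/10v^2 - v + 267/10 → 5/2uv^2 - 9/2uv - 209/20u + 1/8v^6 - 9/20v^5 - 5/8v^4 + 9/4v^3 - 21/10v^2 - v + 267/10
  leading term uv^2: subtract (-5/48v^2)·h_1 from 5/2uv^2 - 9/2uv - 209/20u + 1/8v^6 - 9/20v^5 - 5/8v^4 + 9/4v^3 - 21/10v^2 - v + 267/10 → -9/2uv - 209/20u + 1/8v^6 - 9/20v^5 - 15/8v^4 + 9/4v^3 + 83/20v^2 - v + 267/10
  leading term uv: subtract (3/16v)·h_1 from -9/2uv - 209/20u + 1/8v^6 - 9/20v^5 - 15/8v^4 + 9/4v^3 + 83/20v^2 - v + 267/10 → -209/20u + 1/8v^6 - 9/20v^5 - 15/8v^4 + 9/2v^3 + 83/20v^2 - 49/4v + 267/10
  leading term u: subtract (209/480)·h_1 from -209/20u + 1/8v^6 - 9/20v^5 - 15/8v^4 + 9/2v^3 + 83/20v^2 - 49/4v + 267/10 → 1/8v^6 - 9/20v^5 - 15/8v^4 + 9/2v^3 + 75/8v^2 - 49/4v + 23/40
  leading term v^6: no divisor's leading term divides it; move 1/8v^6 to the remainder.
  leading term v^5: no divisor's leading term divides it; move -9/20v^5 to the remainder.
  leading term v^4: no divisor's leading term divides it; move -15/8v^4 to the remainder.
  leading term v^3: no divisor's leading term divides it; move 9/2v^3 to the remainder.
  leading term v^2: no divisor's leading term divides it; move 75/8v^2 to the remainder.
  leading term v: no divisor's leading term divides it; move -49/4v to the remainder.
  leading term 1: no divisor's leading term divides it; move 23/40 to the remainder.
  remainder 1/8v^6 - 9/20v^5 - 15/8v^4 + 9/2v^3 + 75/8v^2 - 49/4v + 23/40 ≠ 0; add k_3 = 1/8v^6 - 9/20v^5 - 15/8v^4 + 9/2v^3 + 75/8v^2 - 49/4v + 23/40 to the basis.

The other S-polynomials (S(h_1,k_3), S(h_2,k_3)) all reduce to 0 modulo the current basis, so we have a Gröbner basis.
Inter-reduce: drop elements whose leading term is divisible by another's, tail-reduce, and make monic.
Reduced Gröbner basis: {u + 1/2v^2 - 5/2, v^6 - 18/5v^5 - 15v^4 + 36v^3 + 75v^2 - 98v + 23/5}.

Same reduced basis, so the two generating sets span the same ideal.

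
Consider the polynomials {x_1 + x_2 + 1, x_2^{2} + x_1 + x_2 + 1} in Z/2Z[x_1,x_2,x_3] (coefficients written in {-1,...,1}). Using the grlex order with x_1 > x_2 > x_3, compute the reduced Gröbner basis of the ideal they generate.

f_1 = x_1 + x_2 + 1, LT = x_1.
f_2 = x_2^{2} + x_1 + x_2 + 1, LT = x_2^{2}.

The S-polynomials (S(f_1,f_2)) all reduce to 0 modulo the current basis, so we have a Gröbner basis.

G = {x_2^{2}, x_1 + x_2 + 1}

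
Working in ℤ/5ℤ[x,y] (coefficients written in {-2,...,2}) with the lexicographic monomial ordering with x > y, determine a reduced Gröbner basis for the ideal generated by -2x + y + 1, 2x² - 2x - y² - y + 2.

G = {x + 2y + 2, y² + 2y + 2}

The reduced Gröbner basis is the canonical form of the ideal for this ordering.

f_1 = -2x + y + 1, LT = x.
f_2 = 2x² - 2x - y² - y + 2, LT = x².

S(f_1,f_2): lcm = x². S = 2xy - 2x - 2y² - 2y - 1.
  leading term xy: subtract (-y)·f_1 from 2xy - 2x - 2y² - 2y - 1 → -2x - y² - y - 1
  leading term x: subtract (1)·f_1 from -2x - y² - y - 1 → -y² - 2y - 2
  leading term y²: no divisor's leading term divides it; move -y² to the remainder.
  leading term y: no divisor's leading term divides it; move -2y to the remainder.
  leading term 1: no divisor's leading term divides it; move -2 to the remainder.
  remainder -y² - 2y - 2 ≠ 0; add g_3 = -y² - 2y - 2 to the basis.

The other S-polynomials (S(f_1,g_3), S(f_2,g_3)) all reduce to 0 modulo the current basis, so we have a Gröbner basis.
Inter-reduce: drop elements whose leading term is divisible by another's, tail-reduce, and make monic.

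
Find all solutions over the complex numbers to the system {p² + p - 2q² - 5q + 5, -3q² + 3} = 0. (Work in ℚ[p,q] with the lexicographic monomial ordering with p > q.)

Compute a lex Gröbner basis by Buchberger's algorithm.
f_1 = p² + p - 2q² - 5q + 5, LT = p².
f_2 = -3q² + 3, LT = q².

S(f_1,f_2): leading monomials are coprime, so the S-polynomial reduces to 0 (Buchberger's first criterion).
Every S-polynomial of the final basis reduces to 0, so we have a Gröbner basis.
Inter-reduce: drop elements whose leading term is divisible by another's, tail-reduce, and make monic.
Reduced Gröbner basis: {p² + p - 5q + 3, q² - 1}.

From the last basis element, q² - 1 = 0, so q takes values in {-1, 1}. Each choice, substituted upward through the basis, yields the corresponding point(s) of the solution set.
  q = -1: the earlier basis element becomes p² + p + 8 = 0, giving p = -1/2 - sqrt(31)*I/2, -1/2 + sqrt(31)*I/2 — points (-1/2 - sqrt(31)*I/2, -1), (-1/2 + sqrt(31)*I/2, -1).
  q = 1: the earlier basis element becomes p² + p - 2 = 0, giving p = -2, 1 — points (-2, 1), (1, 1).
This is the nonlinear analogue of row-reducing a linear system.

{(-1/2 - sqrt(31)*I/2, -1), (-1/2 + sqrt(31)*I/2, -1), (-2, 1), (1, 1)}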